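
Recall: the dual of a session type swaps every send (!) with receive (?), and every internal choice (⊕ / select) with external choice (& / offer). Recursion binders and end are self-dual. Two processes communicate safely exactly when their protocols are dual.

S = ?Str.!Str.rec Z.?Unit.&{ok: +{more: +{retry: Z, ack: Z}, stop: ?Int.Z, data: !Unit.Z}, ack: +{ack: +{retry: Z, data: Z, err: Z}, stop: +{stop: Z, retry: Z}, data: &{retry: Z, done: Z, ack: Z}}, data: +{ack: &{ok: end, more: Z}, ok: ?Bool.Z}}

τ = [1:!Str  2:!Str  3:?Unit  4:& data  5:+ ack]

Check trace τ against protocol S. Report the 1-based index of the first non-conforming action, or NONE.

1

step 1: got !Str, protocol expects ?Str  ✗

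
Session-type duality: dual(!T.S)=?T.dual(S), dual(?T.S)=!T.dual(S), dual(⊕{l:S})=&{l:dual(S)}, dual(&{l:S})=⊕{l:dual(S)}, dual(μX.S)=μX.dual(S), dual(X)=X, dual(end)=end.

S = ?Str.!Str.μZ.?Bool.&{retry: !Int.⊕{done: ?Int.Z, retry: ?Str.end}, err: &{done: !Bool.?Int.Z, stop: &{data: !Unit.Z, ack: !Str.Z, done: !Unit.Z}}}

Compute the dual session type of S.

?Str → !Str
  !Str → ?Str
    μZ → μZ  (rec unchanged)
      ?Bool → !Bool
        &{retry,err} → ⊕{retry,err}  (external→internal)
          case retry:
            !Int → ?Int
              ⊕{done,retry} → &{done,retry}  (select→offer)
                case done:
                  ?Int → !Int
                    Z ↦ Z
                case retry:
                  ?Str → !Str
                    end ↦ end
          case err:
            &{done,stop} → ⊕{done,stop}  (external→internal)
              case done:
                !Bool → ?Bool
                  ?Int → !Int
                    Z ↦ Z
              case stop:
                &{data,ack,done} → ⊕{data,ack,done}  (external→internal)
                  case data:
                    !Unit → ?Unit
                      Z ↦ Z
                  case ack:
                    !Str → ?Str
                      Z ↦ Z
                  case done:
                    !Unit → ?Unit
                      Z ↦ Z

!Str.?Str.μZ.!Bool.⊕{retry: ?Int.&{done: !Int.Z, retry: !Str.end}, err: ⊕{done: ?Bool.!Int.Z, stop: ⊕{data: ?Unit.Z, ack: ?Str.Z, done: ?Unit.Z}}}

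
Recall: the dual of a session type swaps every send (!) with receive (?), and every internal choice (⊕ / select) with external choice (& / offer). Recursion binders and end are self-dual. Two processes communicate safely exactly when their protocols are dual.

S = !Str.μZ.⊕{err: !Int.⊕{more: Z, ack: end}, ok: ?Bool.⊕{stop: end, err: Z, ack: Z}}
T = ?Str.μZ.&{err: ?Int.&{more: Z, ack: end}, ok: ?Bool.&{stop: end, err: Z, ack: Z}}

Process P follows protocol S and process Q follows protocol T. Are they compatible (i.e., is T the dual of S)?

!Str vs ?Str  ok
  μZ vs μZ  ok (rec unchanged)
    ⊕{err,ok} vs &{err,ok}  ok same labels
      case err:
        !Int vs ?Int  ok
          ⊕{more,ack} vs &{more,ack}  ok same labels
            case more:
              Z vs Z  ok
            case ack:
              end vs end  ok
      case ok:
        ?Bool vs ?Bool  ✗ same direction on both sides — not dual

NO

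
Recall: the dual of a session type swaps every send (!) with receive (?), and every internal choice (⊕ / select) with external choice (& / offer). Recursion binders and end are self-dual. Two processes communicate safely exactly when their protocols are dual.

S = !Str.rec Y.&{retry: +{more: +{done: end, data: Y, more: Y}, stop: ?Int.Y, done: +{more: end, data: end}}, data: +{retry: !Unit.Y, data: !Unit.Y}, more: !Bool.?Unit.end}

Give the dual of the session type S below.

!Str ↦ ?Str
  rec Y ↦ rec Y  (rec unchanged)
    &{retry,data,more} ↦ +{retry,data,more}  (offer→select)
      [retry]
        +{more,stop,done} ↦ &{more,stop,done}  (internal→external)
          [more]
            +{done,data,more} ↦ &{done,data,more}  (internal→external)
              [done]
                dual(end) = end
              [data]
                dual(Y) = Y
              [more]
                dual(Y) = Y
          [stop]
            ?Int ↦ !Int
              dual(Y) = Y
          [done]
            +{more,data} ↦ &{more,data}  (internal→external)
              [more]
                dual(end) = end
              [data]
                dual(end) = end
      [data]
        +{retry,data} ↦ &{retry,data}  (internal→external)
          [retry]
            !Unit ↦ ?Unit
              dual(Y) = Y
          [data]
            !Unit ↦ ?Unit
              dual(Y) = Y
      [more]
        !Bool ↦ ?Bool
          ?Unit ↦ !Unit
            dual(end) = end

?Str.rec Y.+{retry: &{more: &{done: end, data: Y, more: Y}, stop: !Int.Y, done: &{more: end, data: end}}, data: &{retry: ?Unit.Y, data: ?Unit.Y}, more: ?Bool.!Unit.end}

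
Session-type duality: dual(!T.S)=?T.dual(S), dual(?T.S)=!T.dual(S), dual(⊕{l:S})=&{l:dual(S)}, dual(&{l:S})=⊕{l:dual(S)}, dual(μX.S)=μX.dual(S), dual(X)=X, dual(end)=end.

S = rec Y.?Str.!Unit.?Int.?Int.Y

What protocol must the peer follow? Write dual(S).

rec Y → rec Y  (binder kept)
  ?Str → !Str
    !Unit → ?Unit
      ?Int → !Int
        ?Int → !Int
          dual(Y) = Y

rec Y.!Str.?Unit.!Int.!Int.Y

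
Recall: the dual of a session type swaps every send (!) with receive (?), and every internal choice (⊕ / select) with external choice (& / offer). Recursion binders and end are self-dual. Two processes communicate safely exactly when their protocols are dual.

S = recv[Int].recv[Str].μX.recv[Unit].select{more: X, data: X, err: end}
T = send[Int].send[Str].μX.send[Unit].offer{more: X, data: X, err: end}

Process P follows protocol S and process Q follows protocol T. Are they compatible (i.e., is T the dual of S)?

YES

recv[Int] ‖ send[Int]  ok
  recv[Str] ‖ send[Str]  ok
    μX ‖ μX  ok (rec unchanged)
      recv[Unit] ‖ send[Unit]  ok
        select{more,data,err} ‖ offer{more,data,err}  ok same labels
          case more:
            X ‖ X  ok
          case data:
            X ‖ X  ok
          case err:
            end ‖ end  ok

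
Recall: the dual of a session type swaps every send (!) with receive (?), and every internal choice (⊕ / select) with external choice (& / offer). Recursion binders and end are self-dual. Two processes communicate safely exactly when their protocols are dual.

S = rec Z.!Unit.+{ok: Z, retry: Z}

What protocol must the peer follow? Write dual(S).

rec Z → rec Z  (μ self-dual)
  !Unit → ?Unit
    +{ok,retry} → &{ok,retry}  (⊕→&)
      case ok:
        Z ↦ Z
      case retry:
        Z ↦ Z

rec Z.?Unit.&{ok: Z, retry: Z}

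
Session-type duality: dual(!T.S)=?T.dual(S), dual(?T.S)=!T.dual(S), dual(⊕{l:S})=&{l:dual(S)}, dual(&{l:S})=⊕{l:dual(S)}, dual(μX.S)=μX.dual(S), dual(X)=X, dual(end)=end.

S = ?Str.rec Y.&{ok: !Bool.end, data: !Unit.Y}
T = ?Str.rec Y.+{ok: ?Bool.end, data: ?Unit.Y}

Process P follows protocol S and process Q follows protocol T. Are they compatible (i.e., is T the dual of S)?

NO

?Str vs ?Str  ✗ same direction on both sides — not dual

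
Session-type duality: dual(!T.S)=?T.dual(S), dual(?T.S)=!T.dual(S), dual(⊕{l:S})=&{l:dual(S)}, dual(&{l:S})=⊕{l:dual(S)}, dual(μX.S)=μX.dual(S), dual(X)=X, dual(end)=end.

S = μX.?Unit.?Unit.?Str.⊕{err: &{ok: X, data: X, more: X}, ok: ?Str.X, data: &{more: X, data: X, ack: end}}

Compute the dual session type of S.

μX.!Unit.!Unit.!Str.&{err: ⊕{ok: X, data: X, more: X}, ok: !Str.X, data: ⊕{more: X, data: X, ack: end}}

μX ↦ μX  (binder kept)
  ?Unit ↦ !Unit
    ?Unit ↦ !Unit
      ?Str ↦ !Str
        ⊕{err,ok,data} ↦ &{err,ok,data}  (internal→external)
          case err:
            &{ok,data,more} ↦ ⊕{ok,data,more}  (external→internal)
              case ok:
                X ↦ X
              case data:
                X ↦ X
              case more:
                X ↦ X
          case ok:
            ?Str ↦ !Str
              X ↦ X
          case data:
            &{more,data,ack} ↦ ⊕{more,data,ack}  (external→internal)
              case more:
                X ↦ X
              case data:
                X ↦ X
              case ack:
                end ↦ end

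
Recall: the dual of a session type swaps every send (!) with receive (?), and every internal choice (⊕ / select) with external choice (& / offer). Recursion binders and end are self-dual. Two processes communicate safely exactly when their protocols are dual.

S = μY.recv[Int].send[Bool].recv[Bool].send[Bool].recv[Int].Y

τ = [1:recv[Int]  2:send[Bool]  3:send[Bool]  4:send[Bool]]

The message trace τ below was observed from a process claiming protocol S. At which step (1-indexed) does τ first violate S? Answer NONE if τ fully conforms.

@1 recv[Int]  match  state: send[Bool].recv[Bool].send[Bool].recv[Int].μY.…
@2 send[Bool]  match  state: recv[Bool].send[Bool].recv[Int].μY.…
@3 got send[Bool], protocol expects recv[Bool]  ✗

3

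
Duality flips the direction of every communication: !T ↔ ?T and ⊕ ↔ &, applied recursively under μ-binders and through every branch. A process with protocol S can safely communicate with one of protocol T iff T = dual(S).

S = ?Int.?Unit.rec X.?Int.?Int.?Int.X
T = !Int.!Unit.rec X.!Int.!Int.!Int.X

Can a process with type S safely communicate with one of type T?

?Int | !Int  ✓
  ?Unit | !Unit  ✓
    rec X | rec X  ✓ (binder kept)
      ?Int | !Int  ✓
        ?Int | !Int  ✓
          ?Int | !Int  ✓
            X | X  ✓

YES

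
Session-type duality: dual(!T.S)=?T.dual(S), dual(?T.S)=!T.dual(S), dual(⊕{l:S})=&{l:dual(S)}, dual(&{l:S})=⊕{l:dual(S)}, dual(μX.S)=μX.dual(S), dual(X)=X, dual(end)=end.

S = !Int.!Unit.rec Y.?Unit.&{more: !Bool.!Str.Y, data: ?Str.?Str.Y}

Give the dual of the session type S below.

!Int → ?Int
  !Unit → ?Unit
    rec Y → rec Y  (binder kept)
      ?Unit → !Unit
        &{more,data} → +{more,data}  (&→⊕)
          case more:
            !Bool → ?Bool
              !Str → ?Str
                dual(Y) = Y
          case data:
            ?Str → !Str
              ?Str → !Str
                dual(Y) = Y

?Int.?Unit.rec Y.!Unit.+{more: ?Bool.?Str.Y, data: !Str.!Str.Y}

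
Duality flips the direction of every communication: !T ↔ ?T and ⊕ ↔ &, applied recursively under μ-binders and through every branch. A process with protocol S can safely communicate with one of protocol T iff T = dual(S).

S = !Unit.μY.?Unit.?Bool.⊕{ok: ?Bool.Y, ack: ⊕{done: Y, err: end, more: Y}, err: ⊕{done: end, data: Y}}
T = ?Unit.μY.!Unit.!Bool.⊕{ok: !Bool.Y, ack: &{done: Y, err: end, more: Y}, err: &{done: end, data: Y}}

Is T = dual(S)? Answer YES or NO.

!Unit vs ?Unit  match
  μY vs μY  match (binder kept)
    ?Unit vs !Unit  match
      ?Bool vs !Bool  match
        ⊕{ok,ack,err} vs ⊕{ok,ack,err}  ✗ choice polarity not flipped — not dual

NO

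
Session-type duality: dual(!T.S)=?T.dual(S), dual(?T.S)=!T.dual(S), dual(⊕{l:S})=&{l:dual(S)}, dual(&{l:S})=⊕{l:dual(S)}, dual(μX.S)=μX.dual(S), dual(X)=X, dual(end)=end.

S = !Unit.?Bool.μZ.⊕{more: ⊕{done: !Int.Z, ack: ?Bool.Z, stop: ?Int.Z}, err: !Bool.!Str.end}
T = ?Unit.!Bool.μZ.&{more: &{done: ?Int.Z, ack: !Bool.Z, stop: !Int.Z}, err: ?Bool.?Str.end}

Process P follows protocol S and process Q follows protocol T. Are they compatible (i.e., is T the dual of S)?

YES

!Unit | ?Unit  ✓
  ?Bool | !Bool  ✓
    μZ | μZ  ✓ (μ self-dual)
      ⊕{more,err} | &{more,err}  ✓ same labels
        case more:
          ⊕{done,ack,stop} | &{done,ack,stop}  ✓ same labels
            case done:
              !Int | ?Int  ✓
                Z | Z  ✓
            case ack:
              ?Bool | !Bool  ✓
                Z | Z  ✓
            case stop:
              ?Int | !Int  ✓
                Z | Z  ✓
        case err:
          !Bool | ?Bool  ✓
            !Str | ?Str  ✓
              end | end  ✓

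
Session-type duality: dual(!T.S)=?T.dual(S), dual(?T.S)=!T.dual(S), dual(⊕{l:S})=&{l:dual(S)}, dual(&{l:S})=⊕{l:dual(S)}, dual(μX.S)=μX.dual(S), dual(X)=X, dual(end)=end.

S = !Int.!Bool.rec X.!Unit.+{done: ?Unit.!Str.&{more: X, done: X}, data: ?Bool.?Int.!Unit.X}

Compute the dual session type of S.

!Int → ?Int
  !Bool → ?Bool
    rec X → rec X  (binder kept)
      !Unit → ?Unit
        +{done,data} → &{done,data}  (internal→external)
          [done]
            ?Unit → !Unit
              !Str → ?Str
                &{more,done} → +{more,done}  (&→⊕)
                  [more]
                    dual(X) = X
                  [done]
                    dual(X) = X
          [data]
            ?Bool → !Bool
              ?Int → !Int
                !Unit → ?Unit
                  dual(X) = X

?Int.?Bool.rec X.?Unit.&{done: !Unit.?Str.+{more: X, done: X}, data: !Bool.!Int.?Unit.X}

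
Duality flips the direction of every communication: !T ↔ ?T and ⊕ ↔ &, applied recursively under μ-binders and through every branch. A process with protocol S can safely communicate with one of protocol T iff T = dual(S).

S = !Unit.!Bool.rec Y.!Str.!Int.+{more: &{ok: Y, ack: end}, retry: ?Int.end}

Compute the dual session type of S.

!Unit ↦ ?Unit
  !Bool ↦ ?Bool
    rec Y ↦ rec Y  (μ self-dual)
      !Str ↦ ?Str
        !Int ↦ ?Int
          +{more,retry} ↦ &{more,retry}  (select→offer)
            [more]
              &{ok,ack} ↦ +{ok,ack}  (external→internal)
                [ok]
                  dual(Y) = Y
                [ack]
                  dual(end) = end
            [retry]
              ?Int ↦ !Int
                dual(end) = end

?Unit.?Bool.rec Y.?Str.?Int.&{more: +{ok: Y, ack: end}, retry: !Int.end}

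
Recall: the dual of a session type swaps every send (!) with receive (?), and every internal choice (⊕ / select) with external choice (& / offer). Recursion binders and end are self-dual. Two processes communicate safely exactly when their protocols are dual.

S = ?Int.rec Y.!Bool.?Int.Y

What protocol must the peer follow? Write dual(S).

!Int.rec Y.?Bool.!Int.Y

?Int ↦ !Int
  rec Y ↦ rec Y  (μ self-dual)
    !Bool ↦ ?Bool
      ?Int ↦ !Int
        Y self-dual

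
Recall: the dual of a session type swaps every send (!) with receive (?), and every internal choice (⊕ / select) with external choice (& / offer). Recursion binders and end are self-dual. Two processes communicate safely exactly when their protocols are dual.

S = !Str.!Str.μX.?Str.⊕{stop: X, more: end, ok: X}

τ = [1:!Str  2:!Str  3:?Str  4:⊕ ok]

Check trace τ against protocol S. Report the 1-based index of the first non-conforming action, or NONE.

step 1: !Str  ✓  residual = !Str.μX.…
step 2: !Str  ✓  residual = μX.…
step 3: ?Str  ✓  residual = ⊕{stop: μX.…, more: end, ok: μX.…}
step 4: ⊕ ok  ✓  residual = μX.…
all 4 steps conform

NONE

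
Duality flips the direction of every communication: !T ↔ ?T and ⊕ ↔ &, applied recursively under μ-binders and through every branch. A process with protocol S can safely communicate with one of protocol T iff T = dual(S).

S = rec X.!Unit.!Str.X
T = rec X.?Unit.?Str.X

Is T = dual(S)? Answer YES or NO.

YES

rec X vs rec X  ok (binder kept)
  !Unit vs ?Unit  ok
    !Str vs ?Str  ok
      X vs X  ok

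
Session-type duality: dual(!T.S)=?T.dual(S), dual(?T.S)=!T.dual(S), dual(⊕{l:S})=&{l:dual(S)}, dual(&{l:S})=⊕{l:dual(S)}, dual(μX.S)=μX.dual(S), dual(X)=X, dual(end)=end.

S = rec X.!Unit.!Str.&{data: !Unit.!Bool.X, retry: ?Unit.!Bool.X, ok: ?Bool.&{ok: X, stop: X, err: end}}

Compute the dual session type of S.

rec X.?Unit.?Str.+{data: ?Unit.?Bool.X, retry: !Unit.?Bool.X, ok: !Bool.+{ok: X, stop: X, err: end}}

rec X = rec X  (rec unchanged)
  !Unit = ?Unit
    !Str = ?Str
      &{data,retry,ok} = +{data,retry,ok}  (external→internal)
        • data:
          !Unit = ?Unit
            !Bool = ?Bool
              X ↦ X
        • retry:
          ?Unit = !Unit
            !Bool = ?Bool
              X ↦ X
        • ok:
          ?Bool = !Bool
            &{ok,stop,err} = +{ok,stop,err}  (external→internal)
              • ok:
                X ↦ X
              • stop:
                X ↦ X
              • err:
                end ↦ end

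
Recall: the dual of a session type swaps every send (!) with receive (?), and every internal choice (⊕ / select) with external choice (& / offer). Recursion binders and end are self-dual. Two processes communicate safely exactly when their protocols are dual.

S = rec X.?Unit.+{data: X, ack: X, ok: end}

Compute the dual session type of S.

rec X.!Unit.&{data: X, ack: X, ok: end}

rec X = rec X  (μ self-dual)
  ?Unit = !Unit
    +{data,ack,ok} = &{data,ack,ok}  (⊕→&)
      • data:
        dual(X) = X
      • ack:
        dual(X) = X
      • ok:
        dual(end) = end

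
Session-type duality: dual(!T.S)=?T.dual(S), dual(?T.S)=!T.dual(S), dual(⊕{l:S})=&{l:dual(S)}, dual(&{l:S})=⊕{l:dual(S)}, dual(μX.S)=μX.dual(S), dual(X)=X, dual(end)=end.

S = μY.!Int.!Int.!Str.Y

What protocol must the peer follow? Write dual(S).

μY = μY  (rec unchanged)
  !Int = ?Int
    !Int = ?Int
      !Str = ?Str
        dual(Y) = Y

μY.?Int.?Int.?Str.Y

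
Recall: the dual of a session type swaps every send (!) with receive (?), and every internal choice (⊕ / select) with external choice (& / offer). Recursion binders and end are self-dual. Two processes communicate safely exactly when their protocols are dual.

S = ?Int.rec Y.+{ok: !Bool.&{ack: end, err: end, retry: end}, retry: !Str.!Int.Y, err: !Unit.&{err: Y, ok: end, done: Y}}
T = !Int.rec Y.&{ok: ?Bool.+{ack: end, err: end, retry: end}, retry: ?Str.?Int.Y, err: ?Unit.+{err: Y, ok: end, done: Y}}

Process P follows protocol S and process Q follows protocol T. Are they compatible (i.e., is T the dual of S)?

YES

?Int | !Int  match
  rec Y | rec Y  match (rec unchanged)
    +{ok,retry,err} | &{ok,retry,err}  match labels match
      case ok:
        !Bool | ?Bool  match
          &{ack,err,retry} | +{ack,err,retry}  match labels match
            case ack:
              end | end  match
            case err:
              end | end  match
            case retry:
              end | end  match
      case retry:
        !Str | ?Str  match
          !Int | ?Int  match
            Y | Y  match
      case err:
        !Unit | ?Unit  match
          &{err,ok,done} | +{err,ok,done}  match labels match
            case err:
              Y | Y  match
            case ok:
              end | end  match
            case done:
              Y | Y  match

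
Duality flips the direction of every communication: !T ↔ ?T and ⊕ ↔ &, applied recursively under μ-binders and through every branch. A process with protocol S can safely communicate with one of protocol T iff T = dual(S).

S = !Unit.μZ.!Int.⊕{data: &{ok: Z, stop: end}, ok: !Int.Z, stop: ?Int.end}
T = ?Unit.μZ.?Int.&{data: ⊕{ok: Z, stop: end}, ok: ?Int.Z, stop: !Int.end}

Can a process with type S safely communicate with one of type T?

!Unit ‖ ?Unit  ok
  μZ ‖ μZ  ok (μ self-dual)
    !Int ‖ ?Int  ok
      ⊕{data,ok,stop} ‖ &{data,ok,stop}  ok same labels
        case data:
          &{ok,stop} ‖ ⊕{ok,stop}  ok same labels
            case ok:
              Z ‖ Z  ok
            case stop:
              end ‖ end  ok
        case ok:
          !Int ‖ ?Int  ok
            Z ‖ Z  ok
        case stop:
          ?Int ‖ !Int  ok
            end ‖ end  ok

YES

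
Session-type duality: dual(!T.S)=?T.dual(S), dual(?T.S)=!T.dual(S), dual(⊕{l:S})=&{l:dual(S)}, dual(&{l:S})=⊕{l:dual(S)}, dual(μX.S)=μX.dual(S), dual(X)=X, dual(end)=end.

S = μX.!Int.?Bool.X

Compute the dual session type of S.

μX → μX  (binder kept)
  !Int → ?Int
    ?Bool → !Bool
      dual(X) = X

μX.?Int.!Bool.X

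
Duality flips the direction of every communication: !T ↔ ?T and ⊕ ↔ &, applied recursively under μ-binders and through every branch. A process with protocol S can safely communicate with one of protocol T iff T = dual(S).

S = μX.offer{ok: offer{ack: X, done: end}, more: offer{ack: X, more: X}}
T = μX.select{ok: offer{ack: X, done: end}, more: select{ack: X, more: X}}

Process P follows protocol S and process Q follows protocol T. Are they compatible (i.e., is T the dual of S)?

μX | μX  match (binder kept)
  offer{ok,more} | select{ok,more}  match labels match
    [ok]
      offer{ack,done} | offer{ack,done}  ✗ choice polarity not flipped — not dual

NO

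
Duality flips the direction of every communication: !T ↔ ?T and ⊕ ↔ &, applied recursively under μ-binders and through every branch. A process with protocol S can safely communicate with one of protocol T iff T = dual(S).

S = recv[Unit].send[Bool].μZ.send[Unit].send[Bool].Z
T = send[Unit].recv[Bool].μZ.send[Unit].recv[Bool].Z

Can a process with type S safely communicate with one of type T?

recv[Unit] | send[Unit]  match
  send[Bool] | recv[Bool]  match
    μZ | μZ  match (binder kept)
      send[Unit] | send[Unit]  ✗ same direction on both sides — not dual

NO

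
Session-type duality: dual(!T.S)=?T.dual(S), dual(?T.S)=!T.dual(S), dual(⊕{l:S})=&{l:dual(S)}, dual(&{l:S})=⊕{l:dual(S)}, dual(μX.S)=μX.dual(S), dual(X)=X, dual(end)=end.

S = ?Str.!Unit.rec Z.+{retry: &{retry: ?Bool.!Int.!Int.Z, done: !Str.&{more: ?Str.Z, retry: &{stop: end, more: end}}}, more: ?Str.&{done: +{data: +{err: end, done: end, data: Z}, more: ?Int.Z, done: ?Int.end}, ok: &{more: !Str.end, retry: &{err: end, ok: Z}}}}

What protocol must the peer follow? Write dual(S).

!Str.?Unit.rec Z.&{retry: +{retry: !Bool.?Int.?Int.Z, done: ?Str.+{more: !Str.Z, retry: +{stop: end, more: end}}}, more: !Str.+{done: &{data: &{err: end, done: end, data: Z}, more: !Int.Z, done: !Int.end}, ok: +{more: ?Str.end, retry: +{err: end, ok: Z}}}}

?Str ↦ !Str
  !Unit ↦ ?Unit
    rec Z ↦ rec Z  (rec unchanged)
      +{retry,more} ↦ &{retry,more}  (internal→external)
        [retry]
          &{retry,done} ↦ +{retry,done}  (&→⊕)
            [retry]
              ?Bool ↦ !Bool
                !Int ↦ ?Int
                  !Int ↦ ?Int
                    Z self-dual
            [done]
              !Str ↦ ?Str
                &{more,retry} ↦ +{more,retry}  (&→⊕)
                  [more]
                    ?Str ↦ !Str
                      Z self-dual
                  [retry]
                    &{stop,more} ↦ +{stop,more}  (&→⊕)
                      [stop]
                        end self-dual
                      [more]
                        end self-dual
        [more]
          ?Str ↦ !Str
            &{done,ok} ↦ +{done,ok}  (&→⊕)
              [done]
                +{data,more,done} ↦ &{data,more,done}  (internal→external)
                  [data]
                    +{err,done,data} ↦ &{err,done,data}  (internal→external)
                      [err]
                        end self-dual
                      [done]
                        end self-dual
                      [data]
                        Z self-dual
                  [more]
                    ?Int ↦ !Int
                      Z self-dual
                  [done]
                    ?Int ↦ !Int
                      end self-dual
              [ok]
                &{more,retry} ↦ +{more,retry}  (&→⊕)
                  [more]
                    !Str ↦ ?Str
                      end self-dual
                  [retry]
                    &{err,ok} ↦ +{err,ok}  (&→⊕)
                      [err]
                        end self-dual
                      [ok]
                        Z self-dual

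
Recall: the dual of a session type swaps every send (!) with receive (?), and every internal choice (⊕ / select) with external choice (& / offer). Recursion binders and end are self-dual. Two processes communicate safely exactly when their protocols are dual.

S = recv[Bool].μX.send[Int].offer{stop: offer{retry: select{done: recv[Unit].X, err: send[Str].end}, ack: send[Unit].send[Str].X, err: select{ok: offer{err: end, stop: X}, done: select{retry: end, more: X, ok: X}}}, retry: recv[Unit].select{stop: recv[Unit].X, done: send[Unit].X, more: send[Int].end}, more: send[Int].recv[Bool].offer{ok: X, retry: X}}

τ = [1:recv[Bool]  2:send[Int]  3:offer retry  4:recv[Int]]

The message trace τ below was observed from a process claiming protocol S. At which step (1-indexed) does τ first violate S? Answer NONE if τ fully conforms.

@1 recv[Bool]  match  now at μX.…
@2 send[Int]  match  now at offer{stop: offer{retry: select{done: recv[Unit].μX.…, err: send[Str].end}, ack: send[Unit].send[Str].μX.…, err: select{ok: offer{err: end, stop: μX.…}, done: select{retry: end, more: μX.…, ok: μX.…}}}, retry: recv[Unit].select{stop: recv[Unit].μX.…, done: send[Unit].μX.…, more: send[Int].end}, more: send[Int].recv[Bool].offer{ok: μX.…, retry: μX.…}}
@3 offer retry  match  now at recv[Unit].select{stop: recv[Unit].μX.…, done: send[Unit].μX.…, more: send[Int].end}
@4 got recv[Int], protocol expects recv[Unit]  ✗

4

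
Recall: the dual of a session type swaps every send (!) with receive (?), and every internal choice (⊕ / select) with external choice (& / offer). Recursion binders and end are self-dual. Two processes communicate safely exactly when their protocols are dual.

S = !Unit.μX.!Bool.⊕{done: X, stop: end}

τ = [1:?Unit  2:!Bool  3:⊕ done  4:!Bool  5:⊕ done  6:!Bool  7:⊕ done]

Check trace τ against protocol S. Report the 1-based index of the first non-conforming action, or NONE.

[1] got ?Unit, protocol expects !Unit  ✗

1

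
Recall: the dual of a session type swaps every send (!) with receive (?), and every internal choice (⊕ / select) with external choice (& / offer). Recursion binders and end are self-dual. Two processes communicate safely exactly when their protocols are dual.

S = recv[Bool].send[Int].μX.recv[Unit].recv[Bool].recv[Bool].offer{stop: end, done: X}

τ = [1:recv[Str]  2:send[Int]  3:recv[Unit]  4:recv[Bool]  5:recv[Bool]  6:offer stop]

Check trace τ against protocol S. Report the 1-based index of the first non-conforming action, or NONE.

1

[1] got recv[Str], protocol expects recv[Bool]  ✗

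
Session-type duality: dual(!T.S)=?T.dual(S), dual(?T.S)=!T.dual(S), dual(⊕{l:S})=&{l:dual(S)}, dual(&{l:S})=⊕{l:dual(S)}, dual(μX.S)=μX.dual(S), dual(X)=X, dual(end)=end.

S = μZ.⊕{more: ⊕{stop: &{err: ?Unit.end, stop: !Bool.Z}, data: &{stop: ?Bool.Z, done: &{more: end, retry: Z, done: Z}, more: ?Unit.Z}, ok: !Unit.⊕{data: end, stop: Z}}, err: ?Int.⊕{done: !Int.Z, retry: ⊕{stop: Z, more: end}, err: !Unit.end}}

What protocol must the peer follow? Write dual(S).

μZ.&{more: &{stop: ⊕{err: !Unit.end, stop: ?Bool.Z}, data: ⊕{stop: !Bool.Z, done: ⊕{more: end, retry: Z, done: Z}, more: !Unit.Z}, ok: ?Unit.&{data: end, stop: Z}}, err: !Int.&{done: ?Int.Z, retry: &{stop: Z, more: end}, err: ?Unit.end}}

μZ → μZ  (μ self-dual)
  ⊕{more,err} → &{more,err}  (⊕→&)
    case more:
      ⊕{stop,data,ok} → &{stop,data,ok}  (⊕→&)
        case stop:
          &{err,stop} → ⊕{err,stop}  (offer→select)
            case err:
              ?Unit → !Unit
                dual(end) = end
            case stop:
              !Bool → ?Bool
                dual(Z) = Z
        case data:
          &{stop,done,more} → ⊕{stop,done,more}  (offer→select)
            case stop:
              ?Bool → !Bool
                dual(Z) = Z
            case done:
              &{more,retry,done} → ⊕{more,retry,done}  (offer→select)
                case more:
                  dual(end) = end
                case retry:
                  dual(Z) = Z
                case done:
                  dual(Z) = Z
            case more:
              ?Unit → !Unit
                dual(Z) = Z
        case ok:
          !Unit → ?Unit
            ⊕{data,stop} → &{data,stop}  (⊕→&)
              case data:
                dual(end) = end
              case stop:
                dual(Z) = Z
    case err:
      ?Int → !Int
        ⊕{done,retry,err} → &{done,retry,err}  (⊕→&)
          case done:
            !Int → ?Int
              dual(Z) = Z
          case retry:
            ⊕{stop,more} → &{stop,more}  (⊕→&)
              case stop:
                dual(Z) = Z
              case more:
                dual(end) = end
          case err:
            !Unit → ?Unit
              dual(end) = end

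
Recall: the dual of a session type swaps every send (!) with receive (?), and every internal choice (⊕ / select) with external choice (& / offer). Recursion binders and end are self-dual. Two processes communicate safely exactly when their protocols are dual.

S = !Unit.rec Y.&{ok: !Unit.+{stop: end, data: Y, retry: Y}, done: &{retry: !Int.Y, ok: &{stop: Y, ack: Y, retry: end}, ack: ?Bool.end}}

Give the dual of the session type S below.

?Unit.rec Y.+{ok: ?Unit.&{stop: end, data: Y, retry: Y}, done: +{retry: ?Int.Y, ok: +{stop: Y, ack: Y, retry: end}, ack: !Bool.end}}

!Unit ↦ ?Unit
  rec Y ↦ rec Y  (binder kept)
    &{ok,done} ↦ +{ok,done}  (external→internal)
      [ok]
        !Unit ↦ ?Unit
          +{stop,data,retry} ↦ &{stop,data,retry}  (select→offer)
            [stop]
              dual(end) = end
            [data]
              dual(Y) = Y
            [retry]
              dual(Y) = Y
      [done]
        &{retry,ok,ack} ↦ +{retry,ok,ack}  (external→internal)
          [retry]
            !Int ↦ ?Int
              dual(Y) = Y
          [ok]
            &{stop,ack,retry} ↦ +{stop,ack,retry}  (external→internal)
              [stop]
                dual(Y) = Y
              [ack]
                dual(Y) = Y
              [retry]
                dual(end) = end
          [ack]
            ?Bool ↦ !Bool
              dual(end) = end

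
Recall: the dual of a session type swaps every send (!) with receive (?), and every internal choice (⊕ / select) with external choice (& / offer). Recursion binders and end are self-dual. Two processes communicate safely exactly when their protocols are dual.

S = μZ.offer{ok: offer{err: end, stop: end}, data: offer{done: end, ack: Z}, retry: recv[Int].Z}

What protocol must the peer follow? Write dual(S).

μZ.select{ok: select{err: end, stop: end}, data: select{done: end, ack: Z}, retry: send[Int].Z}

μZ = μZ  (μ self-dual)
  offer{ok,data,retry} = select{ok,data,retry}  (&→⊕)
    case ok:
      offer{err,stop} = select{err,stop}  (&→⊕)
        case err:
          end self-dual
        case stop:
          end self-dual
    case data:
      offer{done,ack} = select{done,ack}  (&→⊕)
        case done:
          end self-dual
        case ack:
          Z self-dual
    case retry:
      recv[Int] = send[Int]
        Z self-dual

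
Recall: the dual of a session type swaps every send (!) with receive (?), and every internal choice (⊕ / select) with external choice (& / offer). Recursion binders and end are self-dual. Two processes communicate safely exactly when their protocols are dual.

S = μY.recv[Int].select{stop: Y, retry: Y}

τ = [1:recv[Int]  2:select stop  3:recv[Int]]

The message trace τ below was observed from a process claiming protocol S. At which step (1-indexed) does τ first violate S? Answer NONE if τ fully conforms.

NONE

step 1: recv[Int]  ✓  now at select{stop: μY.…, retry: μY.…}
step 2: select stop  ✓  now at μY.…
step 3: recv[Int]  ✓  now at select{stop: μY.…, retry: μY.…}
trace exhausted — no violation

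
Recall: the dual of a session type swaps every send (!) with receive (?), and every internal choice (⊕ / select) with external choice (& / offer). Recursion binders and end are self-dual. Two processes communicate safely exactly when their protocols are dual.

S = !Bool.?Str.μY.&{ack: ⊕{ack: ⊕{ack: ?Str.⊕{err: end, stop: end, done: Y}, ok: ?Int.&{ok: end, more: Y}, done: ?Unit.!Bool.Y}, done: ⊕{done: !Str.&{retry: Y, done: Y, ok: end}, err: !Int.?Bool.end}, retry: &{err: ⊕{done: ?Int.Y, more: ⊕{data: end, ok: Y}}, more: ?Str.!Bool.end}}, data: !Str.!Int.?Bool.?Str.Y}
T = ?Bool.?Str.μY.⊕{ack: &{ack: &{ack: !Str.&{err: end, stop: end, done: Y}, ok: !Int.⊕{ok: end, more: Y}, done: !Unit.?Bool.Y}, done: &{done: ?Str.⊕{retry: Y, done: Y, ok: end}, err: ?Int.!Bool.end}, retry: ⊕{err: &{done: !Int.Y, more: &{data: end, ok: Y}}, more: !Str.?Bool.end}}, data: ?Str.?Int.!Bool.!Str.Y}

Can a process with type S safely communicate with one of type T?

NO

!Bool | ?Bool  match
  ?Str | ?Str  ✗ same direction on both sides — not dual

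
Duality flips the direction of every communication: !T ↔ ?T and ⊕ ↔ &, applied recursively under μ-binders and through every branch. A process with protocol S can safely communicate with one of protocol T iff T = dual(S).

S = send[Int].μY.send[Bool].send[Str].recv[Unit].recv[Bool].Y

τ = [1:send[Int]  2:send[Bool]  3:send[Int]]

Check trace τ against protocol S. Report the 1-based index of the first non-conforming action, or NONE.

3

@1 send[Int]  match  residual = μY.…
@2 send[Bool]  match  residual = send[Str].recv[Unit].recv[Bool].μY.…
@3 got send[Int], protocol expects send[Str]  ✗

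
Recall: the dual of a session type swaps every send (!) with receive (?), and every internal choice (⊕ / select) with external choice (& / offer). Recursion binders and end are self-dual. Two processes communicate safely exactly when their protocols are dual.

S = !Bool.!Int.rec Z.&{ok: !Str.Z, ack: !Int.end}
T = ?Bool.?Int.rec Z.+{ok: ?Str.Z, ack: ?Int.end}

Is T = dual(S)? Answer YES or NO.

YES

!Bool ‖ ?Bool  ✓
  !Int ‖ ?Int  ✓
    rec Z ‖ rec Z  ✓ (μ self-dual)
      &{ok,ack} ‖ +{ok,ack}  ✓ label sets agree
        [ok]
          !Str ‖ ?Str  ✓
            Z ‖ Z  ✓
        [ack]
          !Int ‖ ?Int  ✓
            end ‖ end  ✓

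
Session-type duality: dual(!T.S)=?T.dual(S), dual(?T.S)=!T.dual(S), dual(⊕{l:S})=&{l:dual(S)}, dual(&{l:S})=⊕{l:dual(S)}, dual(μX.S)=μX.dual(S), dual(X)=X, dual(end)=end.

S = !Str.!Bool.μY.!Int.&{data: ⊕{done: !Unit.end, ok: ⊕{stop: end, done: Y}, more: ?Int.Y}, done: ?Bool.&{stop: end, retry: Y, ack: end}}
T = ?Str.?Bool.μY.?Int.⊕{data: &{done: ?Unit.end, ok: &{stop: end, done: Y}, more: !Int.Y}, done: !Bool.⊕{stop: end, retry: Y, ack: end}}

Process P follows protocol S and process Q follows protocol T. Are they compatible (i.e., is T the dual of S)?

YES

!Str ‖ ?Str  ok
  !Bool ‖ ?Bool  ok
    μY ‖ μY  ok (binder kept)
      !Int ‖ ?Int  ok
        &{data,done} ‖ ⊕{data,done}  ok same labels
          [data]
            ⊕{done,ok,more} ‖ &{done,ok,more}  ok same labels
              [done]
                !Unit ‖ ?Unit  ok
                  end ‖ end  ok
              [ok]
                ⊕{stop,done} ‖ &{stop,done}  ok same labels
                  [stop]
                    end ‖ end  ok
                  [done]
                    Y ‖ Y  ok
              [more]
                ?Int ‖ !Int  ok
                  Y ‖ Y  ok
          [done]
            ?Bool ‖ !Bool  ok
              &{stop,retry,ack} ‖ ⊕{stop,retry,ack}  ok same labels
                [stop]
                  end ‖ end  ok
                [retry]
                  Y ‖ Y  ok
                [ack]
                  end ‖ end  ok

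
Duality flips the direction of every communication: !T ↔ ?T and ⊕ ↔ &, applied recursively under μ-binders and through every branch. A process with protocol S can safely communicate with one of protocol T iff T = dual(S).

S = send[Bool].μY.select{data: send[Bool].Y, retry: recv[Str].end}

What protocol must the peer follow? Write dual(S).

send[Bool] ↦ recv[Bool]
  μY ↦ μY  (μ self-dual)
    select{data,retry} ↦ offer{data,retry}  (⊕→&)
      case data:
        send[Bool] ↦ recv[Bool]
          Y self-dual
      case retry:
        recv[Str] ↦ send[Str]
          end self-dual

recv[Bool].μY.offer{data: recv[Bool].Y, retry: send[Str].end}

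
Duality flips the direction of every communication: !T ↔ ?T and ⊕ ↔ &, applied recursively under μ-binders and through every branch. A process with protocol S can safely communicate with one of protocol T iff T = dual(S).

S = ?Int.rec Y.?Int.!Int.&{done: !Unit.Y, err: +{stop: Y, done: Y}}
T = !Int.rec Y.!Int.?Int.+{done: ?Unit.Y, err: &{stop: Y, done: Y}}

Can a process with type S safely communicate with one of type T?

?Int | !Int  ok
  rec Y | rec Y  ok (rec unchanged)
    ?Int | !Int  ok
      !Int | ?Int  ok
        &{done,err} | +{done,err}  ok labels match
          [done]
            !Unit | ?Unit  ok
              Y | Y  ok
          [err]
            +{stop,done} | &{stop,done}  ok labels match
              [stop]
                Y | Y  ok
              [done]
                Y | Y  ok

YES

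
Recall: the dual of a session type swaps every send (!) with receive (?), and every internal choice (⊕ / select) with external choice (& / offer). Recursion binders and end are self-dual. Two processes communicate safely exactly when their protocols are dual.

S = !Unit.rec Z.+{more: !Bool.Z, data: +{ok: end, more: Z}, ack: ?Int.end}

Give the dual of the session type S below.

!Unit → ?Unit
  rec Z → rec Z  (μ self-dual)
    +{more,data,ack} → &{more,data,ack}  (select→offer)
      case more:
        !Bool → ?Bool
          Z ↦ Z
      case data:
        +{ok,more} → &{ok,more}  (select→offer)
          case ok:
            end ↦ end
          case more:
            Z ↦ Z
      case ack:
        ?Int → !Int
          end ↦ end

?Unit.rec Z.&{more: ?Bool.Z, data: &{ok: end, more: Z}, ack: !Int.end}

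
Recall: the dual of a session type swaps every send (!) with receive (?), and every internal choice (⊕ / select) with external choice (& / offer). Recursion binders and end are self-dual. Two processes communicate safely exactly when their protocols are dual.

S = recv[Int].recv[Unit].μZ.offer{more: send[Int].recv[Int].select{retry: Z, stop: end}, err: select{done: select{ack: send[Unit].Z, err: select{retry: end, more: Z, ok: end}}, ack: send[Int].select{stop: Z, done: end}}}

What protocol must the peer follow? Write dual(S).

send[Int].send[Unit].μZ.select{more: recv[Int].send[Int].offer{retry: Z, stop: end}, err: offer{done: offer{ack: recv[Unit].Z, err: offer{retry: end, more: Z, ok: end}}, ack: recv[Int].offer{stop: Z, done: end}}}

recv[Int] = send[Int]
  recv[Unit] = send[Unit]
    μZ = μZ  (rec unchanged)
      offer{more,err} = select{more,err}  (&→⊕)
        case more:
          send[Int] = recv[Int]
            recv[Int] = send[Int]
              select{retry,stop} = offer{retry,stop}  (internal→external)
                case retry:
                  Z self-dual
                case stop:
                  end self-dual
        case err:
          select{done,ack} = offer{done,ack}  (internal→external)
            case done:
              select{ack,err} = offer{ack,err}  (internal→external)
                case ack:
                  send[Unit] = recv[Unit]
                    Z self-dual
                case err:
                  select{retry,more,ok} = offer{retry,more,ok}  (internal→external)
                    case retry:
                      end self-dual
                    case more:
                      Z self-dual
                    case ok:
                      end self-dual
            case ack:
              send[Int] = recv[Int]
                select{stop,done} = offer{stop,done}  (internal→external)
                  case stop:
                    Z self-dual
                  case done:
                    end self-dual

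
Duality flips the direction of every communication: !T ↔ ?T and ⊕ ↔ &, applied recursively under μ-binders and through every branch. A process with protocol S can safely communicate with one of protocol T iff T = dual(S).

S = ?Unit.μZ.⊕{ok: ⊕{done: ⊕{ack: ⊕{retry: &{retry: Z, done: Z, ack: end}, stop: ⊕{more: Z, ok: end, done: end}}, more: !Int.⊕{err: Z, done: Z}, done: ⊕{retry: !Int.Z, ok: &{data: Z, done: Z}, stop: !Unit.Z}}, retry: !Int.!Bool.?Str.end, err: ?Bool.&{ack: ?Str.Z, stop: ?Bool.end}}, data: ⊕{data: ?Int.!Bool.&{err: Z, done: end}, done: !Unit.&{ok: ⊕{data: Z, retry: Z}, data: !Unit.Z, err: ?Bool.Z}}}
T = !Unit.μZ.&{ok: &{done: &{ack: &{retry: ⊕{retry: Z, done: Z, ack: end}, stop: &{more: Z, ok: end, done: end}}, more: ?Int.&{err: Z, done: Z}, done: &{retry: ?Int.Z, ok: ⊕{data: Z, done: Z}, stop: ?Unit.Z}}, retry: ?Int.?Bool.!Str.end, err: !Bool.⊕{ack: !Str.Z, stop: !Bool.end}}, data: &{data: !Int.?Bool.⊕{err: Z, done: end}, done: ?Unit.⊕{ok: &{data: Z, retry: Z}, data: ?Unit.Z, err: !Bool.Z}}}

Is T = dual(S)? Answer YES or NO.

?Unit | !Unit  ✓
  μZ | μZ  ✓ (μ self-dual)
    ⊕{ok,data} | &{ok,data}  ✓ labels match
      [ok]
        ⊕{done,retry,err} | &{done,retry,err}  ✓ labels match
          [done]
            ⊕{ack,more,done} | &{ack,more,done}  ✓ labels match
              [ack]
                ⊕{retry,stop} | &{retry,stop}  ✓ labels match
                  [retry]
                    &{retry,done,ack} | ⊕{retry,done,ack}  ✓ labels match
                      [retry]
                        Z | Z  ✓
                      [done]
                        Z | Z  ✓
                      [ack]
                        end | end  ✓
                  [stop]
                    ⊕{more,ok,done} | &{more,ok,done}  ✓ labels match
                      [more]
                        Z | Z  ✓
                      [ok]
                        end | end  ✓
                      [done]
                        end | end  ✓
              [more]
                !Int | ?Int  ✓
                  ⊕{err,done} | &{err,done}  ✓ labels match
                    [err]
                      Z | Z  ✓
                    [done]
                      Z | Z  ✓
              [done]
                ⊕{retry,ok,stop} | &{retry,ok,stop}  ✓ labels match
                  [retry]
                    !Int | ?Int  ✓
                      Z | Z  ✓
                  [ok]
                    &{data,done} | ⊕{data,done}  ✓ labels match
                      [data]
                        Z | Z  ✓
                      [done]
                        Z | Z  ✓
                  [stop]
                    !Unit | ?Unit  ✓
                      Z | Z  ✓
          [retry]
            !Int | ?Int  ✓
              !Bool | ?Bool  ✓
                ?Str | !Str  ✓
                  end | end  ✓
          [err]
            ?Bool | !Bool  ✓
              &{ack,stop} | ⊕{ack,stop}  ✓ labels match
                [ack]
                  ?Str | !Str  ✓
                    Z | Z  ✓
                [stop]
                  ?Bool | !Bool  ✓
                    end | end  ✓
      [data]
        ⊕{data,done} | &{data,done}  ✓ labels match
          [data]
            ?Int | !Int  ✓
              !Bool | ?Bool  ✓
                &{err,done} | ⊕{err,done}  ✓ labels match
                  [err]
                    Z | Z  ✓
                  [done]
                    end | end  ✓
          [done]
            !Unit | ?Unit  ✓
              &{ok,data,err} | ⊕{ok,data,err}  ✓ labels match
                [ok]
                  ⊕{data,retry} | &{data,retry}  ✓ labels match
                    [data]
                      Z | Z  ✓
                    [retry]
                      Z | Z  ✓
                [data]
                  !Unit | ?Unit  ✓
                    Z | Z  ✓
                [err]
                  ?Bool | !Bool  ✓
                    Z | Z  ✓

YES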